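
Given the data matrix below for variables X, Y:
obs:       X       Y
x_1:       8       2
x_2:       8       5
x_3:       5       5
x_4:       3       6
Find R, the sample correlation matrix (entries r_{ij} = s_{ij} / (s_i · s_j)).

Step 1 — column means:
  mean(X) = (8 + 8 + 5 + 3) / 4 = 24/4 = 6
  mean(Y) = (2 + 5 + 5 + 6) / 4 = 18/4 = 4.5

Step 2 — sample variances and covariances s[i,j] = (1/(n-1)) · Σ_k (x_{k,i} - mean_i) · (x_{k,j} - mean_j), with n-1 = 3:
  s[X,X] = ((2)·(2) + (2)·(2) + (-1)·(-1) + (-3)·(-3)) / 3 = 18/3 = 6
  s[X,Y] = ((2)·(-2.5) + (2)·(0.5) + (-1)·(0.5) + (-3)·(1.5)) / 3 = -9/3 = -3
  s[Y,Y] = ((-2.5)·(-2.5) + (0.5)·(0.5) + (0.5)·(0.5) + (1.5)·(1.5)) / 3 = 9/3 = 3
  Sample standard deviations s_i = √(s[i,i]):
  s(X) = √(6) = 2.4495
  s(Y) = √(3) = 1.7321

Step 3 — r_{ij} = s_{ij} / (s_i · s_j):
  r[X,X] = 1 (diagonal).
  r[X,Y] = -3 / (2.4495 · 1.7321) = -3 / 4.2426 = -0.7071
  r[Y,Y] = 1 (diagonal).

R is symmetric with unit diagonal. Assembling:

R = [[1, -0.7071],
 [-0.7071, 1]]


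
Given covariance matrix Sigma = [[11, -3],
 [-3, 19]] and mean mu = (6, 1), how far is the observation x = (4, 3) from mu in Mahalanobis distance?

Step 1 — centre the observation: (x - mu) = (-2, 2).

Step 2 — invert Sigma. det(Sigma) = 11·19 - (-3)² = 200.
  Sigma^{-1} = (1/det) · [[d, -b], [-b, a]] = [[0.095, 0.015],
 [0.015, 0.055]].

Step 3 — form the quadratic (x - mu)^T · Sigma^{-1} · (x - mu):
  Sigma^{-1} · (x - mu) = (-0.16, 0.08).
  (x - mu)^T · [Sigma^{-1} · (x - mu)] = (-2)·(-0.16) + (2)·(0.08) = 0.48.

Step 4 — take square root: d = √(0.48) ≈ 0.6928.

d(x, mu) = √(0.48) ≈ 0.6928


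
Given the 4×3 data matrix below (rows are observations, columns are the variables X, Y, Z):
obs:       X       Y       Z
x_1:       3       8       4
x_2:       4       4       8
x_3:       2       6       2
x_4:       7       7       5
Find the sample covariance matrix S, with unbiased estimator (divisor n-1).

Step 1 — column means:
  mean(X) = (3 + 4 + 2 + 7) / 4 = 16/4 = 4
  mean(Y) = (8 + 4 + 6 + 7) / 4 = 25/4 = 6.25
  mean(Z) = (4 + 8 + 2 + 5) / 4 = 19/4 = 4.75

Step 2 — sample covariance S[i,j] = (1/(n-1)) · Σ_k (x_{k,i} - mean_i) · (x_{k,j} - mean_j), with n-1 = 3.
  S[X,X] = ((-1)·(-1) + (0)·(0) + (-2)·(-2) + (3)·(3)) / 3 = 14/3 = 4.6667
  S[X,Y] = ((-1)·(1.75) + (0)·(-2.25) + (-2)·(-0.25) + (3)·(0.75)) / 3 = 1/3 = 0.3333
  S[X,Z] = ((-1)·(-0.75) + (0)·(3.25) + (-2)·(-2.75) + (3)·(0.25)) / 3 = 7/3 = 2.3333
  S[Y,Y] = ((1.75)·(1.75) + (-2.25)·(-2.25) + (-0.25)·(-0.25) + (0.75)·(0.75)) / 3 = 8.75/3 = 2.9167
  S[Y,Z] = ((1.75)·(-0.75) + (-2.25)·(3.25) + (-0.25)·(-2.75) + (0.75)·(0.25)) / 3 = -7.75/3 = -2.5833
  S[Z,Z] = ((-0.75)·(-0.75) + (3.25)·(3.25) + (-2.75)·(-2.75) + (0.25)·(0.25)) / 3 = 18.75/3 = 6.25

S is symmetric (S[j,i] = S[i,j]). Assembling:

S = [[4.6667, 0.3333, 2.3333],
 [0.3333, 2.9167, -2.5833],
 [2.3333, -2.5833, 6.25]]


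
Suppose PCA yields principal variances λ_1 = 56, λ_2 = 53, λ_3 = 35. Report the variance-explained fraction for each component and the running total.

Step 1 — total variance = trace(Sigma) = Σ λ_i = 56 + 53 + 35 = 144.

Step 2 — fraction explained by component i = λ_i / Σ λ:
  PC1: 56/144 = 0.3889
  PC2: 53/144 = 0.3681
  PC3: 35/144 = 0.2431

Step 3 — cumulative fraction after k components = (λ_1 + ... + λ_k) / Σ λ:
  k = 1: 56/144 = 0.3889
  k = 2: (56 + 53)/144 = 109/144 = 0.7569
  k = 3: (56 + 53 + 35)/144 = 144/144 = 1

Summary (fraction, with percent):

explained: PC1 0.3889 (38.89%), PC2 0.3681 (36.81%), PC3 0.2431 (24.31%);  cumulative: 0.3889, 0.7569, 1


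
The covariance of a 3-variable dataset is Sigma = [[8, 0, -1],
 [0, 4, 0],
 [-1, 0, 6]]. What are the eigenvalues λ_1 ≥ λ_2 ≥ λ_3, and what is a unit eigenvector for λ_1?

Step 1 — characteristic polynomial p(λ) = det(λI - Sigma) = λ³ - tr·λ² + c_1·λ - det, where tr = trace, c_1 = sum of the principal 2×2 minors, det = det(Sigma):
  tr = 8 + 4 + 6 = 18,
  c_1 = (8·4 - (0)²) + (8·6 - (-1)²) + (4·6 - (0)²) = 32 + 47 + 24 = 103,
  det = 8·(4·6 - (0)²) - (0)·((0)·6 - (0)·(-1)) + (-1)·((0)·(0) - 4·(-1)) = 8·(24) - (0)·(0) + (-1)·(4) = 188.
  So p(λ) = λ³ - 18λ² + 103λ - 188.
Step 2 — look for an integer root (rational root theorem: any rational root is an integer divisor of 188). Testing λ = 4:
  p(4) = 64 - 288 + 412 - 188 = 0  ✓
  Dividing out (λ - 4): p(λ) = (λ - 4)(λ² - 14λ + 47).
Step 3 — remaining eigenvalues from the quadratic λ² - 14λ + 47 = 0:
  Δ = 14² - 4·47 = 196 - 188 = 8,  λ = (14 ± √8)/2 = (14 ± 2.8284)/2 ≈ 8.4142 or 5.5858.
  Sorted: λ_1 = 8.4142,  λ_2 = 5.5858,  λ_3 = 4  (check: sum = 18 = tr ✓).

Step 4 — unit eigenvector for λ_1 ≈ 8.4142: v spans the null space of (Sigma - λ_1 I), whose rows are
  r_1 = (-0.4142, 0, -1),  r_2 = (0, -4.4142, 0),  r_3 = (-1, 0, -2.4142).
  v is orthogonal to every row, so take v ∝ r_1 × r_2 = ((0)·(0) - (-1)·(-4.4142), (-1)·(0) - (-0.4142)·(0), (-0.4142)·(-4.4142) - (0)·(0)) ≈ (-4.4142, 0, 1.8284).
  Rescale (multiply by -1 so the first nonzero entry is positive): u = (4.4142, 0, -1.8284).
  ||u|| = √((4.4142)² + (0)² + (-1.8284)²) = √(22.8284) ≈ 4.7779,  v_1 = u/||u|| ≈ (0.9239, 0, -0.3827) (||v_1|| = 1).

λ_1 = 8.4142,  λ_2 = 5.5858,  λ_3 = 4;  v_1 ≈ (0.9239, 0, -0.3827)


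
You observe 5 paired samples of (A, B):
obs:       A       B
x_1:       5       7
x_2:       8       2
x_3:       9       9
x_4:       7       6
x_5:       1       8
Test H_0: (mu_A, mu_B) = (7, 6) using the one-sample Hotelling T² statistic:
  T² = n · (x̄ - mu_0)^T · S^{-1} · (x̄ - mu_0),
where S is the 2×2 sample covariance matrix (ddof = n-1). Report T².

Step 1 — sample mean vector:
  mean(A) = (5 + 8 + 9 + 7 + 1) / 5 = 30/5 = 6
  mean(B) = (7 + 2 + 9 + 6 + 8) / 5 = 32/5 = 6.4
  x̄ = (6, 6.4),  deviation x̄ - mu_0 = (6, 6.4) - (7, 6) = (-1, 0.4).

Step 2 — sample covariance matrix, S[i,j] = (1/(n-1)) · Σ_k (x_{k,i} - mean_i) · (x_{k,j} - mean_j), divisor n-1 = 4:
  S[A,A] = ((-1)·(-1) + (2)·(2) + (3)·(3) + (1)·(1) + (-5)·(-5)) / 4 = 40/4 = 10
  S[A,B] = ((-1)·(0.6) + (2)·(-4.4) + (3)·(2.6) + (1)·(-0.4) + (-5)·(1.6)) / 4 = -10/4 = -2.5
  S[B,B] = ((0.6)·(0.6) + (-4.4)·(-4.4) + (2.6)·(2.6) + (-0.4)·(-0.4) + (1.6)·(1.6)) / 4 = 29.2/4 = 7.3
  S = [[10, -2.5],
 [-2.5, 7.3]].

Step 3 — invert S. det(S) = 10·7.3 - (-2.5)² = 66.75.
  S^{-1} = (1/det) · [[d, -b], [-b, a]] = [[0.1094, 0.0375],
 [0.0375, 0.1498]].

Step 4 — quadratic form (x̄ - mu_0)^T · S^{-1} · (x̄ - mu_0):
  S^{-1} · (x̄ - mu_0) = (-0.0944, 0.0225),
  (x̄ - mu_0)^T · [...] = (-1)·(-0.0944) + (0.4)·(0.0225) = 0.1034.

Step 5 — scale by n: T² = 5 · 0.1034 = 0.5169.

T² ≈ 0.5169


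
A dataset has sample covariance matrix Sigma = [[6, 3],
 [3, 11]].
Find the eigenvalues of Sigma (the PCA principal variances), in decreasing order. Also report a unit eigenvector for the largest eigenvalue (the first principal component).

Step 1 — characteristic polynomial of 2×2 Sigma:
  det(Sigma - λI) = λ² - trace · λ + det = 0.
  trace = 6 + 11 = 17, det = 6·11 - (3)² = 57.
Step 2 — discriminant:
  Δ = trace² - 4·det = 289 - 228 = 61.
Step 3 — eigenvalues:
  λ = (trace ± √Δ)/2 = (17 ± 7.8102)/2,
  λ_1 = 12.4051,  λ_2 = 4.5949.

Step 4 — unit eigenvector for λ_1: solve (Sigma - λ_1 I)v = 0. First row:
  (6 - 12.4051)·v_x + (3)·v_y = 0, i.e. (-6.4051)·v_x + (3)·v_y = 0,
  so v ∝ (b, λ_1 - a) = (3, 6.4051) = u.
  ||u|| = √((3)² + (6.4051)²) = √(50.0256) ≈ 7.0729,
  v_1 = u/||u|| ≈ (0.4242, 0.9056) (||v_1|| = 1).

λ_1 = 12.4051,  λ_2 = 4.5949;  v_1 ≈ (0.4242, 0.9056)


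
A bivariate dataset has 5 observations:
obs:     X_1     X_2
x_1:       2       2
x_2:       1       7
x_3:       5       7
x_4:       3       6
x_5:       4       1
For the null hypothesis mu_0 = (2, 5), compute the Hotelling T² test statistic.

Step 1 — sample mean vector:
  mean(X_1) = (2 + 1 + 5 + 3 + 4) / 5 = 15/5 = 3
  mean(X_2) = (2 + 7 + 7 + 6 + 1) / 5 = 23/5 = 4.6
  x̄ = (3, 4.6),  deviation x̄ - mu_0 = (3, 4.6) - (2, 5) = (1, -0.4).

Step 2 — sample covariance matrix, S[i,j] = (1/(n-1)) · Σ_k (x_{k,i} - mean_i) · (x_{k,j} - mean_j), divisor n-1 = 4:
  S[X_1,X_1] = ((-1)·(-1) + (-2)·(-2) + (2)·(2) + (0)·(0) + (1)·(1)) / 4 = 10/4 = 2.5
  S[X_1,X_2] = ((-1)·(-2.6) + (-2)·(2.4) + (2)·(2.4) + (0)·(1.4) + (1)·(-3.6)) / 4 = -1/4 = -0.25
  S[X_2,X_2] = ((-2.6)·(-2.6) + (2.4)·(2.4) + (2.4)·(2.4) + (1.4)·(1.4) + (-3.6)·(-3.6)) / 4 = 33.2/4 = 8.3
  S = [[2.5, -0.25],
 [-0.25, 8.3]].

Step 3 — invert S. det(S) = 2.5·8.3 - (-0.25)² = 20.6875.
  S^{-1} = (1/det) · [[d, -b], [-b, a]] = [[0.4012, 0.0121],
 [0.0121, 0.1208]].

Step 4 — quadratic form (x̄ - mu_0)^T · S^{-1} · (x̄ - mu_0):
  S^{-1} · (x̄ - mu_0) = (0.3964, -0.0363),
  (x̄ - mu_0)^T · [...] = (1)·(0.3964) + (-0.4)·(-0.0363) = 0.4109.

Step 5 — scale by n: T² = 5 · 0.4109 = 2.0544.

T² ≈ 2.0544


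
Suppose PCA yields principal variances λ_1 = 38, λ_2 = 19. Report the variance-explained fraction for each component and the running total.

Step 1 — total variance = trace(Sigma) = Σ λ_i = 38 + 19 = 57.

Step 2 — fraction explained by component i = λ_i / Σ λ:
  PC1: 38/57 = 0.6667
  PC2: 19/57 = 0.3333

Step 3 — cumulative fraction after k components = (λ_1 + ... + λ_k) / Σ λ:
  k = 1: 38/57 = 0.6667
  k = 2: (38 + 19)/57 = 57/57 = 1

Summary (fraction, with percent):

explained: PC1 0.6667 (66.67%), PC2 0.3333 (33.33%);  cumulative: 0.6667, 1


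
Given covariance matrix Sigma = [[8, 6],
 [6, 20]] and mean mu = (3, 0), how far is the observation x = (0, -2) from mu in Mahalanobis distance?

Step 1 — centre the observation: (x - mu) = (-3, -2).

Step 2 — invert Sigma. det(Sigma) = 8·20 - (6)² = 124.
  Sigma^{-1} = (1/det) · [[d, -b], [-b, a]] = [[0.1613, -0.0484],
 [-0.0484, 0.0645]].

Step 3 — form the quadratic (x - mu)^T · Sigma^{-1} · (x - mu):
  Sigma^{-1} · (x - mu) = (-0.3871, 0.0161).
  (x - mu)^T · [Sigma^{-1} · (x - mu)] = (-3)·(-0.3871) + (-2)·(0.0161) = 1.129.

Step 4 — take square root: d = √(1.129) ≈ 1.0626.

d(x, mu) = √(1.129) ≈ 1.0626


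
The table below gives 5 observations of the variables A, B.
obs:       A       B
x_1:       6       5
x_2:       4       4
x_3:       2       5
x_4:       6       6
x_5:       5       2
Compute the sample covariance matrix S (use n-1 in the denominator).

Step 1 — column means:
  mean(A) = (6 + 4 + 2 + 6 + 5) / 5 = 23/5 = 4.6
  mean(B) = (5 + 4 + 5 + 6 + 2) / 5 = 22/5 = 4.4

Step 2 — sample covariance S[i,j] = (1/(n-1)) · Σ_k (x_{k,i} - mean_i) · (x_{k,j} - mean_j), with n-1 = 4.
  S[A,A] = ((1.4)·(1.4) + (-0.6)·(-0.6) + (-2.6)·(-2.6) + (1.4)·(1.4) + (0.4)·(0.4)) / 4 = 11.2/4 = 2.8
  S[A,B] = ((1.4)·(0.6) + (-0.6)·(-0.4) + (-2.6)·(0.6) + (1.4)·(1.6) + (0.4)·(-2.4)) / 4 = 0.8/4 = 0.2
  S[B,B] = ((0.6)·(0.6) + (-0.4)·(-0.4) + (0.6)·(0.6) + (1.6)·(1.6) + (-2.4)·(-2.4)) / 4 = 9.2/4 = 2.3

S is symmetric (S[j,i] = S[i,j]). Assembling:

S = [[2.8, 0.2],
 [0.2, 2.3]]


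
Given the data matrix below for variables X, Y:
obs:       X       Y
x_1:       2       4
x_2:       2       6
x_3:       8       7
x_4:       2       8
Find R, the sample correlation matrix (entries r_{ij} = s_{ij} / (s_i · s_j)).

Step 1 — column means:
  mean(X) = (2 + 2 + 8 + 2) / 4 = 14/4 = 3.5
  mean(Y) = (4 + 6 + 7 + 8) / 4 = 25/4 = 6.25

Step 2 — sample variances and covariances s[i,j] = (1/(n-1)) · Σ_k (x_{k,i} - mean_i) · (x_{k,j} - mean_j), with n-1 = 3:
  s[X,X] = ((-1.5)·(-1.5) + (-1.5)·(-1.5) + (4.5)·(4.5) + (-1.5)·(-1.5)) / 3 = 27/3 = 9
  s[X,Y] = ((-1.5)·(-2.25) + (-1.5)·(-0.25) + (4.5)·(0.75) + (-1.5)·(1.75)) / 3 = 4.5/3 = 1.5
  s[Y,Y] = ((-2.25)·(-2.25) + (-0.25)·(-0.25) + (0.75)·(0.75) + (1.75)·(1.75)) / 3 = 8.75/3 = 2.9167
  Sample standard deviations s_i = √(s[i,i]):
  s(X) = √(9) = 3
  s(Y) = √(2.9167) = 1.7078

Step 3 — r_{ij} = s_{ij} / (s_i · s_j):
  r[X,X] = 1 (diagonal).
  r[X,Y] = 1.5 / (3 · 1.7078) = 1.5 / 5.1235 = 0.2928
  r[Y,Y] = 1 (diagonal).

R is symmetric with unit diagonal. Assembling:

R = [[1, 0.2928],
 [0.2928, 1]]


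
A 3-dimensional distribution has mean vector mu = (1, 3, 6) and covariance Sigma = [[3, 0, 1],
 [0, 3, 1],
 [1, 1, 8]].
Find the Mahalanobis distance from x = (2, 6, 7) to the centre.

Step 1 — centre the observation: (x - mu) = (1, 3, 1).

Step 2 — invert Sigma (cofactor / det for 3×3, or solve directly):
  Sigma^{-1} = [[0.3485, 0.0152, -0.0455],
 [0.0152, 0.3485, -0.0455],
 [-0.0455, -0.0455, 0.1364]].

Step 3 — form the quadratic (x - mu)^T · Sigma^{-1} · (x - mu):
  Sigma^{-1} · (x - mu) = (0.3485, 1.0152, -0.0455).
  (x - mu)^T · [Sigma^{-1} · (x - mu)] = (1)·(0.3485) + (3)·(1.0152) + (1)·(-0.0455) = 3.3485.

Step 4 — take square root: d = √(3.3485) ≈ 1.8299.

d(x, mu) = √(3.3485) ≈ 1.8299


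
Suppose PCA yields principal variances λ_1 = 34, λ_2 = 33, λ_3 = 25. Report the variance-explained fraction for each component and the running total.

Step 1 — total variance = trace(Sigma) = Σ λ_i = 34 + 33 + 25 = 92.

Step 2 — fraction explained by component i = λ_i / Σ λ:
  PC1: 34/92 = 0.3696
  PC2: 33/92 = 0.3587
  PC3: 25/92 = 0.2717

Step 3 — cumulative fraction after k components = (λ_1 + ... + λ_k) / Σ λ:
  k = 1: 34/92 = 0.3696
  k = 2: (34 + 33)/92 = 67/92 = 0.7283
  k = 3: (34 + 33 + 25)/92 = 92/92 = 1

Summary (fraction, with percent):

explained: PC1 0.3696 (36.96%), PC2 0.3587 (35.87%), PC3 0.2717 (27.17%);  cumulative: 0.3696, 0.7283, 1


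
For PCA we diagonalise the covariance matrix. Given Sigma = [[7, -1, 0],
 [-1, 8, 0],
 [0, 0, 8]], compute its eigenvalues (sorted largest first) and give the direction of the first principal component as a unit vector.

Step 1 — characteristic polynomial p(λ) = det(λI - Sigma) = λ³ - tr·λ² + c_1·λ - det, where tr = trace, c_1 = sum of the principal 2×2 minors, det = det(Sigma):
  tr = 7 + 8 + 8 = 23,
  c_1 = (7·8 - (-1)²) + (7·8 - (0)²) + (8·8 - (0)²) = 55 + 56 + 64 = 175,
  det = 7·(8·8 - (0)²) - (-1)·((-1)·8 - (0)·(0)) + (0)·((-1)·(0) - 8·(0)) = 7·(64) - (-1)·(-8) + (0)·(0) = 440.
  So p(λ) = λ³ - 23λ² + 175λ - 440.
Step 2 — look for an integer root (rational root theorem: any rational root is an integer divisor of 440). Testing λ = 8:
  p(8) = 512 - 1472 + 1400 - 440 = 0  ✓
  Dividing out (λ - 8): p(λ) = (λ - 8)(λ² - 15λ + 55).
Step 3 — remaining eigenvalues from the quadratic λ² - 15λ + 55 = 0:
  Δ = 15² - 4·55 = 225 - 220 = 5,  λ = (15 ± √5)/2 = (15 ± 2.2361)/2 ≈ 8.618 or 6.382.
  Sorted: λ_1 = 8.618,  λ_2 = 8,  λ_3 = 6.382  (check: sum = 23 = tr ✓).

Step 4 — unit eigenvector for λ_1 ≈ 8.618: v spans the null space of (Sigma - λ_1 I), whose rows are
  r_1 = (-1.618, -1, 0),  r_2 = (-1, -0.618, 0),  r_3 = (0, 0, -0.618).
  v is orthogonal to every row, so take v ∝ r_1 × r_3 = ((-1)·(-0.618) - (0)·(0), (0)·(0) - (-1.618)·(-0.618), (-1.618)·(0) - (-1)·(0)) ≈ (0.618, -1, 0).
  Let u = (0.618, -1, 0).
  ||u|| = √((0.618)² + (-1)² + (0)²) = √(1.382) ≈ 1.1756,  v_1 = u/||u|| ≈ (0.5257, -0.8507, 0) (||v_1|| = 1).

λ_1 = 8.618,  λ_2 = 8,  λ_3 = 6.382;  v_1 ≈ (0.5257, -0.8507, 0)


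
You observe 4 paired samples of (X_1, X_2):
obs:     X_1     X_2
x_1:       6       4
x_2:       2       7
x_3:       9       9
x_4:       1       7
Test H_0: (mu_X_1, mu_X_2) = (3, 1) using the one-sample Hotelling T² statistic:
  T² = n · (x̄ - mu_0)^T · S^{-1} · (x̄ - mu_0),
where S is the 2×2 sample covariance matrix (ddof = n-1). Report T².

Step 1 — sample mean vector:
  mean(X_1) = (6 + 2 + 9 + 1) / 4 = 18/4 = 4.5
  mean(X_2) = (4 + 7 + 9 + 7) / 4 = 27/4 = 6.75
  x̄ = (4.5, 6.75),  deviation x̄ - mu_0 = (4.5, 6.75) - (3, 1) = (1.5, 5.75).

Step 2 — sample covariance matrix, S[i,j] = (1/(n-1)) · Σ_k (x_{k,i} - mean_i) · (x_{k,j} - mean_j), divisor n-1 = 3:
  S[X_1,X_1] = ((1.5)·(1.5) + (-2.5)·(-2.5) + (4.5)·(4.5) + (-3.5)·(-3.5)) / 3 = 41/3 = 13.6667
  S[X_1,X_2] = ((1.5)·(-2.75) + (-2.5)·(0.25) + (4.5)·(2.25) + (-3.5)·(0.25)) / 3 = 4.5/3 = 1.5
  S[X_2,X_2] = ((-2.75)·(-2.75) + (0.25)·(0.25) + (2.25)·(2.25) + (0.25)·(0.25)) / 3 = 12.75/3 = 4.25
  S = [[13.6667, 1.5],
 [1.5, 4.25]].

Step 3 — invert S. det(S) = 13.6667·4.25 - (1.5)² = 55.8333.
  S^{-1} = (1/det) · [[d, -b], [-b, a]] = [[0.0761, -0.0269],
 [-0.0269, 0.2448]].

Step 4 — quadratic form (x̄ - mu_0)^T · S^{-1} · (x̄ - mu_0):
  S^{-1} · (x̄ - mu_0) = (-0.0403, 1.3672),
  (x̄ - mu_0)^T · [...] = (1.5)·(-0.0403) + (5.75)·(1.3672) = 7.8007.

Step 5 — scale by n: T² = 4 · 7.8007 = 31.203.

T² ≈ 31.203


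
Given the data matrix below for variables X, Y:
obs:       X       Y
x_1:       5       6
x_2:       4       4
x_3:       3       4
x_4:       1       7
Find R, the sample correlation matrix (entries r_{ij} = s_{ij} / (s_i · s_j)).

Step 1 — column means:
  mean(X) = (5 + 4 + 3 + 1) / 4 = 13/4 = 3.25
  mean(Y) = (6 + 4 + 4 + 7) / 4 = 21/4 = 5.25

Step 2 — sample variances and covariances s[i,j] = (1/(n-1)) · Σ_k (x_{k,i} - mean_i) · (x_{k,j} - mean_j), with n-1 = 3:
  s[X,X] = ((1.75)·(1.75) + (0.75)·(0.75) + (-0.25)·(-0.25) + (-2.25)·(-2.25)) / 3 = 8.75/3 = 2.9167
  s[X,Y] = ((1.75)·(0.75) + (0.75)·(-1.25) + (-0.25)·(-1.25) + (-2.25)·(1.75)) / 3 = -3.25/3 = -1.0833
  s[Y,Y] = ((0.75)·(0.75) + (-1.25)·(-1.25) + (-1.25)·(-1.25) + (1.75)·(1.75)) / 3 = 6.75/3 = 2.25
  Sample standard deviations s_i = √(s[i,i]):
  s(X) = √(2.9167) = 1.7078
  s(Y) = √(2.25) = 1.5

Step 3 — r_{ij} = s_{ij} / (s_i · s_j):
  r[X,X] = 1 (diagonal).
  r[X,Y] = -1.0833 / (1.7078 · 1.5) = -1.0833 / 2.5617 = -0.4229
  r[Y,Y] = 1 (diagonal).

R is symmetric with unit diagonal. Assembling:

R = [[1, -0.4229],
 [-0.4229, 1]]


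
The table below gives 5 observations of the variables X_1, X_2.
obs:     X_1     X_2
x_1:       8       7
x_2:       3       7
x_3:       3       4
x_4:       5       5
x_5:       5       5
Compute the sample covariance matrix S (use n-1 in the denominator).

Step 1 — column means:
  mean(X_1) = (8 + 3 + 3 + 5 + 5) / 5 = 24/5 = 4.8
  mean(X_2) = (7 + 7 + 4 + 5 + 5) / 5 = 28/5 = 5.6

Step 2 — sample covariance S[i,j] = (1/(n-1)) · Σ_k (x_{k,i} - mean_i) · (x_{k,j} - mean_j), with n-1 = 4.
  S[X_1,X_1] = ((3.2)·(3.2) + (-1.8)·(-1.8) + (-1.8)·(-1.8) + (0.2)·(0.2) + (0.2)·(0.2)) / 4 = 16.8/4 = 4.2
  S[X_1,X_2] = ((3.2)·(1.4) + (-1.8)·(1.4) + (-1.8)·(-1.6) + (0.2)·(-0.6) + (0.2)·(-0.6)) / 4 = 4.6/4 = 1.15
  S[X_2,X_2] = ((1.4)·(1.4) + (1.4)·(1.4) + (-1.6)·(-1.6) + (-0.6)·(-0.6) + (-0.6)·(-0.6)) / 4 = 7.2/4 = 1.8

S is symmetric (S[j,i] = S[i,j]). Assembling:

S = [[4.2, 1.15],
 [1.15, 1.8]]


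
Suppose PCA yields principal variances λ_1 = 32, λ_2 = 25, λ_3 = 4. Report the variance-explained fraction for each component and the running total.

Step 1 — total variance = trace(Sigma) = Σ λ_i = 32 + 25 + 4 = 61.

Step 2 — fraction explained by component i = λ_i / Σ λ:
  PC1: 32/61 = 0.5246
  PC2: 25/61 = 0.4098
  PC3: 4/61 = 0.0656

Step 3 — cumulative fraction after k components = (λ_1 + ... + λ_k) / Σ λ:
  k = 1: 32/61 = 0.5246
  k = 2: (32 + 25)/61 = 57/61 = 0.9344
  k = 3: (32 + 25 + 4)/61 = 61/61 = 1

Summary (fraction, with percent):

explained: PC1 0.5246 (52.46%), PC2 0.4098 (40.98%), PC3 0.0656 (6.56%);  cumulative: 0.5246, 0.9344, 1


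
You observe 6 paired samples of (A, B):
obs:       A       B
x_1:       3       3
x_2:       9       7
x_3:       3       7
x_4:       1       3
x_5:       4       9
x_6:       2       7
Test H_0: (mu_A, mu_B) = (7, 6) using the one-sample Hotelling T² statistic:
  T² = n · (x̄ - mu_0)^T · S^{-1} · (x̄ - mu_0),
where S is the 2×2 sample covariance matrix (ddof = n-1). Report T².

Step 1 — sample mean vector:
  mean(A) = (3 + 9 + 3 + 1 + 4 + 2) / 6 = 22/6 = 3.6667
  mean(B) = (3 + 7 + 7 + 3 + 9 + 7) / 6 = 36/6 = 6
  x̄ = (3.6667, 6),  deviation x̄ - mu_0 = (3.6667, 6) - (7, 6) = (-3.3333, 0).

Step 2 — sample covariance matrix, S[i,j] = (1/(n-1)) · Σ_k (x_{k,i} - mean_i) · (x_{k,j} - mean_j), divisor n-1 = 5:
  S[A,A] = ((-0.6667)·(-0.6667) + (5.3333)·(5.3333) + (-0.6667)·(-0.6667) + (-2.6667)·(-2.6667) + (0.3333)·(0.3333) + (-1.6667)·(-1.6667)) / 5 = 39.3333/5 = 7.8667
  S[A,B] = ((-0.6667)·(-3) + (5.3333)·(1) + (-0.6667)·(1) + (-2.6667)·(-3) + (0.3333)·(3) + (-1.6667)·(1)) / 5 = 14/5 = 2.8
  S[B,B] = ((-3)·(-3) + (1)·(1) + (1)·(1) + (-3)·(-3) + (3)·(3) + (1)·(1)) / 5 = 30/5 = 6
  S = [[7.8667, 2.8],
 [2.8, 6]].

Step 3 — invert S. det(S) = 7.8667·6 - (2.8)² = 39.36.
  S^{-1} = (1/det) · [[d, -b], [-b, a]] = [[0.1524, -0.0711],
 [-0.0711, 0.1999]].

Step 4 — quadratic form (x̄ - mu_0)^T · S^{-1} · (x̄ - mu_0):
  S^{-1} · (x̄ - mu_0) = (-0.5081, 0.2371),
  (x̄ - mu_0)^T · [...] = (-3.3333)·(-0.5081) + (0)·(0.2371) = 1.6938.

Step 5 — scale by n: T² = 6 · 1.6938 = 10.1626.

T² ≈ 10.1626


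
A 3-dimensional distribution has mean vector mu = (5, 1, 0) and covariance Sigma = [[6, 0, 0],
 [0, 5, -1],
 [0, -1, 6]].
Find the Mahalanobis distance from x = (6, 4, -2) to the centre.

Step 1 — centre the observation: (x - mu) = (1, 3, -2).

Step 2 — invert Sigma (cofactor / det for 3×3, or solve directly):
  Sigma^{-1} = [[0.1667, 0, 0],
 [0, 0.2069, 0.0345],
 [0, 0.0345, 0.1724]].

Step 3 — form the quadratic (x - mu)^T · Sigma^{-1} · (x - mu):
  Sigma^{-1} · (x - mu) = (0.1667, 0.5517, -0.2414).
  (x - mu)^T · [Sigma^{-1} · (x - mu)] = (1)·(0.1667) + (3)·(0.5517) + (-2)·(-0.2414) = 2.3046.

Step 4 — take square root: d = √(2.3046) ≈ 1.5181.

d(x, mu) = √(2.3046) ≈ 1.5181


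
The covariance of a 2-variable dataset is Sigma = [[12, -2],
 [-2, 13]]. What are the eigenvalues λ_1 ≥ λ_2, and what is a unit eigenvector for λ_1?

Step 1 — characteristic polynomial of 2×2 Sigma:
  det(Sigma - λI) = λ² - trace · λ + det = 0.
  trace = 12 + 13 = 25, det = 12·13 - (-2)² = 152.
Step 2 — discriminant:
  Δ = trace² - 4·det = 625 - 608 = 17.
Step 3 — eigenvalues:
  λ = (trace ± √Δ)/2 = (25 ± 4.1231)/2,
  λ_1 = 14.5616,  λ_2 = 10.4384.

Step 4 — unit eigenvector for λ_1: solve (Sigma - λ_1 I)v = 0. First row:
  (12 - 14.5616)·v_x + (-2)·v_y = 0, i.e. (-2.5616)·v_x + (-2)·v_y = 0,
  so v ∝ (b, λ_1 - a) = (-2, 2.5616); multiply by -1 so the first entry is positive: u = (2, -2.5616).
  ||u|| = √((2)² + (-2.5616)²) = √(10.5616) ≈ 3.2499,
  v_1 = u/||u|| ≈ (0.6154, -0.7882) (||v_1|| = 1).

λ_1 = 14.5616,  λ_2 = 10.4384;  v_1 ≈ (0.6154, -0.7882)


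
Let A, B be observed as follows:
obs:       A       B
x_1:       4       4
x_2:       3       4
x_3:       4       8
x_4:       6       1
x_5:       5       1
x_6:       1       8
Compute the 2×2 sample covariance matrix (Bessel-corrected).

Step 1 — column means:
  mean(A) = (4 + 3 + 4 + 6 + 5 + 1) / 6 = 23/6 = 3.8333
  mean(B) = (4 + 4 + 8 + 1 + 1 + 8) / 6 = 26/6 = 4.3333

Step 2 — sample covariance S[i,j] = (1/(n-1)) · Σ_k (x_{k,i} - mean_i) · (x_{k,j} - mean_j), with n-1 = 5.
  S[A,A] = ((0.1667)·(0.1667) + (-0.8333)·(-0.8333) + (0.1667)·(0.1667) + (2.1667)·(2.1667) + (1.1667)·(1.1667) + (-2.8333)·(-2.8333)) / 5 = 14.8333/5 = 2.9667
  S[A,B] = ((0.1667)·(-0.3333) + (-0.8333)·(-0.3333) + (0.1667)·(3.6667) + (2.1667)·(-3.3333) + (1.1667)·(-3.3333) + (-2.8333)·(3.6667)) / 5 = -20.6667/5 = -4.1333
  S[B,B] = ((-0.3333)·(-0.3333) + (-0.3333)·(-0.3333) + (3.6667)·(3.6667) + (-3.3333)·(-3.3333) + (-3.3333)·(-3.3333) + (3.6667)·(3.6667)) / 5 = 49.3333/5 = 9.8667

S is symmetric (S[j,i] = S[i,j]). Assembling:

S = [[2.9667, -4.1333],
 [-4.1333, 9.8667]]


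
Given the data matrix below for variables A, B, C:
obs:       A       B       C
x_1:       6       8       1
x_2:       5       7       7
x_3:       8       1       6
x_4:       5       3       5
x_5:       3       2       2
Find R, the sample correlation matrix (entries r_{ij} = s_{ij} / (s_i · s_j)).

Step 1 — column means:
  mean(A) = (6 + 5 + 8 + 5 + 3) / 5 = 27/5 = 5.4
  mean(B) = (8 + 7 + 1 + 3 + 2) / 5 = 21/5 = 4.2
  mean(C) = (1 + 7 + 6 + 5 + 2) / 5 = 21/5 = 4.2

Step 2 — sample variances and covariances s[i,j] = (1/(n-1)) · Σ_k (x_{k,i} - mean_i) · (x_{k,j} - mean_j), with n-1 = 4:
  s[A,A] = ((0.6)·(0.6) + (-0.4)·(-0.4) + (2.6)·(2.6) + (-0.4)·(-0.4) + (-2.4)·(-2.4)) / 4 = 13.2/4 = 3.3
  s[A,B] = ((0.6)·(3.8) + (-0.4)·(2.8) + (2.6)·(-3.2) + (-0.4)·(-1.2) + (-2.4)·(-2.2)) / 4 = -1.4/4 = -0.35
  s[A,C] = ((0.6)·(-3.2) + (-0.4)·(2.8) + (2.6)·(1.8) + (-0.4)·(0.8) + (-2.4)·(-2.2)) / 4 = 6.6/4 = 1.65
  s[B,B] = ((3.8)·(3.8) + (2.8)·(2.8) + (-3.2)·(-3.2) + (-1.2)·(-1.2) + (-2.2)·(-2.2)) / 4 = 38.8/4 = 9.7
  s[B,C] = ((3.8)·(-3.2) + (2.8)·(2.8) + (-3.2)·(1.8) + (-1.2)·(0.8) + (-2.2)·(-2.2)) / 4 = -6.2/4 = -1.55
  s[C,C] = ((-3.2)·(-3.2) + (2.8)·(2.8) + (1.8)·(1.8) + (0.8)·(0.8) + (-2.2)·(-2.2)) / 4 = 26.8/4 = 6.7
  Sample standard deviations s_i = √(s[i,i]):
  s(A) = √(3.3) = 1.8166
  s(B) = √(9.7) = 3.1145
  s(C) = √(6.7) = 2.5884

Step 3 — r_{ij} = s_{ij} / (s_i · s_j):
  r[A,A] = 1 (diagonal).
  r[A,B] = -0.35 / (1.8166 · 3.1145) = -0.35 / 5.6577 = -0.0619
  r[A,C] = 1.65 / (1.8166 · 2.5884) = 1.65 / 4.7021 = 0.3509
  r[B,B] = 1 (diagonal).
  r[B,C] = -1.55 / (3.1145 · 2.5884) = -1.55 / 8.0616 = -0.1923
  r[C,C] = 1 (diagonal).

R is symmetric with unit diagonal. Assembling:

R = [[1, -0.0619, 0.3509],
 [-0.0619, 1, -0.1923],
 [0.3509, -0.1923, 1]]


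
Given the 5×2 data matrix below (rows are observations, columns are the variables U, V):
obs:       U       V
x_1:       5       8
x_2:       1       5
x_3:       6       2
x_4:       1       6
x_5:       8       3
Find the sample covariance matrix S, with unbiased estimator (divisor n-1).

Step 1 — column means:
  mean(U) = (5 + 1 + 6 + 1 + 8) / 5 = 21/5 = 4.2
  mean(V) = (8 + 5 + 2 + 6 + 3) / 5 = 24/5 = 4.8

Step 2 — sample covariance S[i,j] = (1/(n-1)) · Σ_k (x_{k,i} - mean_i) · (x_{k,j} - mean_j), with n-1 = 4.
  S[U,U] = ((0.8)·(0.8) + (-3.2)·(-3.2) + (1.8)·(1.8) + (-3.2)·(-3.2) + (3.8)·(3.8)) / 4 = 38.8/4 = 9.7
  S[U,V] = ((0.8)·(3.2) + (-3.2)·(0.2) + (1.8)·(-2.8) + (-3.2)·(1.2) + (3.8)·(-1.8)) / 4 = -13.8/4 = -3.45
  S[V,V] = ((3.2)·(3.2) + (0.2)·(0.2) + (-2.8)·(-2.8) + (1.2)·(1.2) + (-1.8)·(-1.8)) / 4 = 22.8/4 = 5.7

S is symmetric (S[j,i] = S[i,j]). Assembling:

S = [[9.7, -3.45],
 [-3.45, 5.7]]


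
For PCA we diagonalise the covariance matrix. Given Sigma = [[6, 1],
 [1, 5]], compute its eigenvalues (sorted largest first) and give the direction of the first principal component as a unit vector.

Step 1 — characteristic polynomial of 2×2 Sigma:
  det(Sigma - λI) = λ² - trace · λ + det = 0.
  trace = 6 + 5 = 11, det = 6·5 - (1)² = 29.
Step 2 — discriminant:
  Δ = trace² - 4·det = 121 - 116 = 5.
Step 3 — eigenvalues:
  λ = (trace ± √Δ)/2 = (11 ± 2.2361)/2,
  λ_1 = 6.618,  λ_2 = 4.382.

Step 4 — unit eigenvector for λ_1: solve (Sigma - λ_1 I)v = 0. First row:
  (6 - 6.618)·v_x + (1)·v_y = 0, i.e. (-0.618)·v_x + (1)·v_y = 0,
  so v ∝ (b, λ_1 - a) = (1, 0.618) = u.
  ||u|| = √((1)² + (0.618)²) = √(1.382) ≈ 1.1756,
  v_1 = u/||u|| ≈ (0.8507, 0.5257) (||v_1|| = 1).

λ_1 = 6.618,  λ_2 = 4.382;  v_1 ≈ (0.8507, 0.5257)


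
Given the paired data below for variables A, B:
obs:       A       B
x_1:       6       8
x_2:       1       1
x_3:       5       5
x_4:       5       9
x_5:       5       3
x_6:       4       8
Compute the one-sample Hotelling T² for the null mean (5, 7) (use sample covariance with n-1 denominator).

Step 1 — sample mean vector:
  mean(A) = (6 + 1 + 5 + 5 + 5 + 4) / 6 = 26/6 = 4.3333
  mean(B) = (8 + 1 + 5 + 9 + 3 + 8) / 6 = 34/6 = 5.6667
  x̄ = (4.3333, 5.6667),  deviation x̄ - mu_0 = (4.3333, 5.6667) - (5, 7) = (-0.6667, -1.3333).

Step 2 — sample covariance matrix, S[i,j] = (1/(n-1)) · Σ_k (x_{k,i} - mean_i) · (x_{k,j} - mean_j), divisor n-1 = 5:
  S[A,A] = ((1.6667)·(1.6667) + (-3.3333)·(-3.3333) + (0.6667)·(0.6667) + (0.6667)·(0.6667) + (0.6667)·(0.6667) + (-0.3333)·(-0.3333)) / 5 = 15.3333/5 = 3.0667
  S[A,B] = ((1.6667)·(2.3333) + (-3.3333)·(-4.6667) + (0.6667)·(-0.6667) + (0.6667)·(3.3333) + (0.6667)·(-2.6667) + (-0.3333)·(2.3333)) / 5 = 18.6667/5 = 3.7333
  S[B,B] = ((2.3333)·(2.3333) + (-4.6667)·(-4.6667) + (-0.6667)·(-0.6667) + (3.3333)·(3.3333) + (-2.6667)·(-2.6667) + (2.3333)·(2.3333)) / 5 = 51.3333/5 = 10.2667
  S = [[3.0667, 3.7333],
 [3.7333, 10.2667]].

Step 3 — invert S. det(S) = 3.0667·10.2667 - (3.7333)² = 17.5467.
  S^{-1} = (1/det) · [[d, -b], [-b, a]] = [[0.5851, -0.2128],
 [-0.2128, 0.1748]].

Step 4 — quadratic form (x̄ - mu_0)^T · S^{-1} · (x̄ - mu_0):
  S^{-1} · (x̄ - mu_0) = (-0.1064, -0.0912),
  (x̄ - mu_0)^T · [...] = (-0.6667)·(-0.1064) + (-1.3333)·(-0.0912) = 0.1925.

Step 5 — scale by n: T² = 6 · 0.1925 = 1.155.

T² ≈ 1.155


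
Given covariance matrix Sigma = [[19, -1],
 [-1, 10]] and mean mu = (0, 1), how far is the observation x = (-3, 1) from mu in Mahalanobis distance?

Step 1 — centre the observation: (x - mu) = (-3, 0).

Step 2 — invert Sigma. det(Sigma) = 19·10 - (-1)² = 189.
  Sigma^{-1} = (1/det) · [[d, -b], [-b, a]] = [[0.0529, 0.0053],
 [0.0053, 0.1005]].

Step 3 — form the quadratic (x - mu)^T · Sigma^{-1} · (x - mu):
  Sigma^{-1} · (x - mu) = (-0.1587, -0.0159).
  (x - mu)^T · [Sigma^{-1} · (x - mu)] = (-3)·(-0.1587) + (0)·(-0.0159) = 0.4762.

Step 4 — take square root: d = √(0.4762) ≈ 0.6901.

d(x, mu) = √(0.4762) ≈ 0.6901


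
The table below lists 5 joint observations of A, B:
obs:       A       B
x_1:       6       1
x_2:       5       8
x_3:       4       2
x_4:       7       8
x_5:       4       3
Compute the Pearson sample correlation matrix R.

Step 1 — column means:
  mean(A) = (6 + 5 + 4 + 7 + 4) / 5 = 26/5 = 5.2
  mean(B) = (1 + 8 + 2 + 8 + 3) / 5 = 22/5 = 4.4

Step 2 — sample variances and covariances s[i,j] = (1/(n-1)) · Σ_k (x_{k,i} - mean_i) · (x_{k,j} - mean_j), with n-1 = 4:
  s[A,A] = ((0.8)·(0.8) + (-0.2)·(-0.2) + (-1.2)·(-1.2) + (1.8)·(1.8) + (-1.2)·(-1.2)) / 4 = 6.8/4 = 1.7
  s[A,B] = ((0.8)·(-3.4) + (-0.2)·(3.6) + (-1.2)·(-2.4) + (1.8)·(3.6) + (-1.2)·(-1.4)) / 4 = 7.6/4 = 1.9
  s[B,B] = ((-3.4)·(-3.4) + (3.6)·(3.6) + (-2.4)·(-2.4) + (3.6)·(3.6) + (-1.4)·(-1.4)) / 4 = 45.2/4 = 11.3
  Sample standard deviations s_i = √(s[i,i]):
  s(A) = √(1.7) = 1.3038
  s(B) = √(11.3) = 3.3615

Step 3 — r_{ij} = s_{ij} / (s_i · s_j):
  r[A,A] = 1 (diagonal).
  r[A,B] = 1.9 / (1.3038 · 3.3615) = 1.9 / 4.3829 = 0.4335
  r[B,B] = 1 (diagonal).

R is symmetric with unit diagonal. Assembling:

R = [[1, 0.4335],
 [0.4335, 1]]


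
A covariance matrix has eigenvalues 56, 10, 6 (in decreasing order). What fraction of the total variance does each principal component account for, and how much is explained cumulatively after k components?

Step 1 — total variance = trace(Sigma) = Σ λ_i = 56 + 10 + 6 = 72.

Step 2 — fraction explained by component i = λ_i / Σ λ:
  PC1: 56/72 = 0.7778
  PC2: 10/72 = 0.1389
  PC3: 6/72 = 0.0833

Step 3 — cumulative fraction after k components = (λ_1 + ... + λ_k) / Σ λ:
  k = 1: 56/72 = 0.7778
  k = 2: (56 + 10)/72 = 66/72 = 0.9167
  k = 3: (56 + 10 + 6)/72 = 72/72 = 1

Summary (fraction, with percent):

explained: PC1 0.7778 (77.78%), PC2 0.1389 (13.89%), PC3 0.0833 (8.33%);  cumulative: 0.7778, 0.9167, 1


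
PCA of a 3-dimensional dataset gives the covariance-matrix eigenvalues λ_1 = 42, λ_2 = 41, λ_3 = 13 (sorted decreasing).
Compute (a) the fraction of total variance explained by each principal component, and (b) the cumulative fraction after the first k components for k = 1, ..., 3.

Step 1 — total variance = trace(Sigma) = Σ λ_i = 42 + 41 + 13 = 96.

Step 2 — fraction explained by component i = λ_i / Σ λ:
  PC1: 42/96 = 0.4375
  PC2: 41/96 = 0.4271
  PC3: 13/96 = 0.1354

Step 3 — cumulative fraction after k components = (λ_1 + ... + λ_k) / Σ λ:
  k = 1: 42/96 = 0.4375
  k = 2: (42 + 41)/96 = 83/96 = 0.8646
  k = 3: (42 + 41 + 13)/96 = 96/96 = 1

Summary (fraction, with percent):

explained: PC1 0.4375 (43.75%), PC2 0.4271 (42.71%), PC3 0.1354 (13.54%);  cumulative: 0.4375, 0.8646, 1


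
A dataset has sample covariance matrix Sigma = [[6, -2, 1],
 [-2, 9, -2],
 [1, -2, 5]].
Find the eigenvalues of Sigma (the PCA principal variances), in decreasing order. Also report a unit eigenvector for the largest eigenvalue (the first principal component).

Step 1 — characteristic polynomial p(λ) = det(λI - Sigma) = λ³ - tr·λ² + c_1·λ - det, where tr = trace, c_1 = sum of the principal 2×2 minors, det = det(Sigma):
  tr = 6 + 9 + 5 = 20,
  c_1 = (6·9 - (-2)²) + (6·5 - (1)²) + (9·5 - (-2)²) = 50 + 29 + 41 = 120,
  det = 6·(9·5 - (-2)²) - (-2)·((-2)·5 - (-2)·(1)) + (1)·((-2)·(-2) - 9·(1)) = 6·(41) - (-2)·(-8) + (1)·(-5) = 225.
  So p(λ) = λ³ - 20λ² + 120λ - 225.
Step 2 — look for an integer root (rational root theorem: any rational root is an integer divisor of 225). Testing λ = 5:
  p(5) = 125 - 500 + 600 - 225 = 0  ✓
  Dividing out (λ - 5): p(λ) = (λ - 5)(λ² - 15λ + 45).
Step 3 — remaining eigenvalues from the quadratic λ² - 15λ + 45 = 0:
  Δ = 15² - 4·45 = 225 - 180 = 45,  λ = (15 ± √45)/2 = (15 ± 6.7082)/2 ≈ 10.8541 or 4.1459.
  Sorted: λ_1 = 10.8541,  λ_2 = 5,  λ_3 = 4.1459  (check: sum = 20 = tr ✓).

Step 4 — unit eigenvector for λ_1 ≈ 10.8541: v spans the null space of (Sigma - λ_1 I), whose rows are
  r_1 = (-4.8541, -2, 1),  r_2 = (-2, -1.8541, -2),  r_3 = (1, -2, -5.8541).
  v is orthogonal to every row, so take v ∝ r_1 × r_2 = ((-2)·(-2) - (1)·(-1.8541), (1)·(-2) - (-4.8541)·(-2), (-4.8541)·(-1.8541) - (-2)·(-2)) ≈ (5.8541, -11.7082, 5).
  Let u = (5.8541, -11.7082, 5).
  ||u|| = √((5.8541)² + (-11.7082)² + (5)²) = √(196.3525) ≈ 14.0126,  v_1 = u/||u|| ≈ (0.4178, -0.8355, 0.3568) (||v_1|| = 1).

λ_1 = 10.8541,  λ_2 = 5,  λ_3 = 4.1459;  v_1 ≈ (0.4178, -0.8355, 0.3568)


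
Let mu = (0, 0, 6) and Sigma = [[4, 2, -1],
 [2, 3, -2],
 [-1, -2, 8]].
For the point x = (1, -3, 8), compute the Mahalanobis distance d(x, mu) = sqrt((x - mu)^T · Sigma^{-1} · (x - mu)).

Step 1 — centre the observation: (x - mu) = (1, -3, 2).

Step 2 — invert Sigma (cofactor / det for 3×3, or solve directly):
  Sigma^{-1} = [[0.3774, -0.2642, -0.0189],
 [-0.2642, 0.5849, 0.1132],
 [-0.0189, 0.1132, 0.1509]].

Step 3 — form the quadratic (x - mu)^T · Sigma^{-1} · (x - mu):
  Sigma^{-1} · (x - mu) = (1.1321, -1.7925, -0.0566).
  (x - mu)^T · [Sigma^{-1} · (x - mu)] = (1)·(1.1321) + (-3)·(-1.7925) + (2)·(-0.0566) = 6.3962.

Step 4 — take square root: d = √(6.3962) ≈ 2.5291.

d(x, mu) = √(6.3962) ≈ 2.5291


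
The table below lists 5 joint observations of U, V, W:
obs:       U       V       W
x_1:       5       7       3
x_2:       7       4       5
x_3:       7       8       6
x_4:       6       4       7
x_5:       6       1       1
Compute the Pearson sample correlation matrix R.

Step 1 — column means:
  mean(U) = (5 + 7 + 7 + 6 + 6) / 5 = 31/5 = 6.2
  mean(V) = (7 + 4 + 8 + 4 + 1) / 5 = 24/5 = 4.8
  mean(W) = (3 + 5 + 6 + 7 + 1) / 5 = 22/5 = 4.4

Step 2 — sample variances and covariances s[i,j] = (1/(n-1)) · Σ_k (x_{k,i} - mean_i) · (x_{k,j} - mean_j), with n-1 = 4:
  s[U,U] = ((-1.2)·(-1.2) + (0.8)·(0.8) + (0.8)·(0.8) + (-0.2)·(-0.2) + (-0.2)·(-0.2)) / 4 = 2.8/4 = 0.7
  s[U,V] = ((-1.2)·(2.2) + (0.8)·(-0.8) + (0.8)·(3.2) + (-0.2)·(-0.8) + (-0.2)·(-3.8)) / 4 = 0.2/4 = 0.05
  s[U,W] = ((-1.2)·(-1.4) + (0.8)·(0.6) + (0.8)·(1.6) + (-0.2)·(2.6) + (-0.2)·(-3.4)) / 4 = 3.6/4 = 0.9
  s[V,V] = ((2.2)·(2.2) + (-0.8)·(-0.8) + (3.2)·(3.2) + (-0.8)·(-0.8) + (-3.8)·(-3.8)) / 4 = 30.8/4 = 7.7
  s[V,W] = ((2.2)·(-1.4) + (-0.8)·(0.6) + (3.2)·(1.6) + (-0.8)·(2.6) + (-3.8)·(-3.4)) / 4 = 12.4/4 = 3.1
  s[W,W] = ((-1.4)·(-1.4) + (0.6)·(0.6) + (1.6)·(1.6) + (2.6)·(2.6) + (-3.4)·(-3.4)) / 4 = 23.2/4 = 5.8
  Sample standard deviations s_i = √(s[i,i]):
  s(U) = √(0.7) = 0.8367
  s(V) = √(7.7) = 2.7749
  s(W) = √(5.8) = 2.4083

Step 3 — r_{ij} = s_{ij} / (s_i · s_j):
  r[U,U] = 1 (diagonal).
  r[U,V] = 0.05 / (0.8367 · 2.7749) = 0.05 / 2.3216 = 0.0215
  r[U,W] = 0.9 / (0.8367 · 2.4083) = 0.9 / 2.0149 = 0.4467
  r[V,V] = 1 (diagonal).
  r[V,W] = 3.1 / (2.7749 · 2.4083) = 3.1 / 6.6828 = 0.4639
  r[W,W] = 1 (diagonal).

R is symmetric with unit diagonal. Assembling:

R = [[1, 0.0215, 0.4467],
 [0.0215, 1, 0.4639],
 [0.4467, 0.4639, 1]]


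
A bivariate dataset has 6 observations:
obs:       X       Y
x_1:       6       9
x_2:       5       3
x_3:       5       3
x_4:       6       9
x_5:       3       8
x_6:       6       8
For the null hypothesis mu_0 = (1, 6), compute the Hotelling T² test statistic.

Step 1 — sample mean vector:
  mean(X) = (6 + 5 + 5 + 6 + 3 + 6) / 6 = 31/6 = 5.1667
  mean(Y) = (9 + 3 + 3 + 9 + 8 + 8) / 6 = 40/6 = 6.6667
  x̄ = (5.1667, 6.6667),  deviation x̄ - mu_0 = (5.1667, 6.6667) - (1, 6) = (4.1667, 0.6667).

Step 2 — sample covariance matrix, S[i,j] = (1/(n-1)) · Σ_k (x_{k,i} - mean_i) · (x_{k,j} - mean_j), divisor n-1 = 5:
  S[X,X] = ((0.8333)·(0.8333) + (-0.1667)·(-0.1667) + (-0.1667)·(-0.1667) + (0.8333)·(0.8333) + (-2.1667)·(-2.1667) + (0.8333)·(0.8333)) / 5 = 6.8333/5 = 1.3667
  S[X,Y] = ((0.8333)·(2.3333) + (-0.1667)·(-3.6667) + (-0.1667)·(-3.6667) + (0.8333)·(2.3333) + (-2.1667)·(1.3333) + (0.8333)·(1.3333)) / 5 = 3.3333/5 = 0.6667
  S[Y,Y] = ((2.3333)·(2.3333) + (-3.6667)·(-3.6667) + (-3.6667)·(-3.6667) + (2.3333)·(2.3333) + (1.3333)·(1.3333) + (1.3333)·(1.3333)) / 5 = 41.3333/5 = 8.2667
  S = [[1.3667, 0.6667],
 [0.6667, 8.2667]].

Step 3 — invert S. det(S) = 1.3667·8.2667 - (0.6667)² = 10.8533.
  S^{-1} = (1/det) · [[d, -b], [-b, a]] = [[0.7617, -0.0614],
 [-0.0614, 0.1259]].

Step 4 — quadratic form (x̄ - mu_0)^T · S^{-1} · (x̄ - mu_0):
  S^{-1} · (x̄ - mu_0) = (3.1327, -0.172),
  (x̄ - mu_0)^T · [...] = (4.1667)·(3.1327) + (0.6667)·(-0.172) = 12.9382.

Step 5 — scale by n: T² = 6 · 12.9382 = 77.629.

T² ≈ 77.629


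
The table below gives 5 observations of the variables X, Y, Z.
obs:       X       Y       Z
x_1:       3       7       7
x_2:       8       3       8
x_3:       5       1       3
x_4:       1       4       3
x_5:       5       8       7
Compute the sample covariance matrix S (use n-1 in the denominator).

Step 1 — column means:
  mean(X) = (3 + 8 + 5 + 1 + 5) / 5 = 22/5 = 4.4
  mean(Y) = (7 + 3 + 1 + 4 + 8) / 5 = 23/5 = 4.6
  mean(Z) = (7 + 8 + 3 + 3 + 7) / 5 = 28/5 = 5.6

Step 2 — sample covariance S[i,j] = (1/(n-1)) · Σ_k (x_{k,i} - mean_i) · (x_{k,j} - mean_j), with n-1 = 4.
  S[X,X] = ((-1.4)·(-1.4) + (3.6)·(3.6) + (0.6)·(0.6) + (-3.4)·(-3.4) + (0.6)·(0.6)) / 4 = 27.2/4 = 6.8
  S[X,Y] = ((-1.4)·(2.4) + (3.6)·(-1.6) + (0.6)·(-3.6) + (-3.4)·(-0.6) + (0.6)·(3.4)) / 4 = -7.2/4 = -1.8
  S[X,Z] = ((-1.4)·(1.4) + (3.6)·(2.4) + (0.6)·(-2.6) + (-3.4)·(-2.6) + (0.6)·(1.4)) / 4 = 14.8/4 = 3.7
  S[Y,Y] = ((2.4)·(2.4) + (-1.6)·(-1.6) + (-3.6)·(-3.6) + (-0.6)·(-0.6) + (3.4)·(3.4)) / 4 = 33.2/4 = 8.3
  S[Y,Z] = ((2.4)·(1.4) + (-1.6)·(2.4) + (-3.6)·(-2.6) + (-0.6)·(-2.6) + (3.4)·(1.4)) / 4 = 15.2/4 = 3.8
  S[Z,Z] = ((1.4)·(1.4) + (2.4)·(2.4) + (-2.6)·(-2.6) + (-2.6)·(-2.6) + (1.4)·(1.4)) / 4 = 23.2/4 = 5.8

S is symmetric (S[j,i] = S[i,j]). Assembling:

S = [[6.8, -1.8, 3.7],
 [-1.8, 8.3, 3.8],
 [3.7, 3.8, 5.8]]


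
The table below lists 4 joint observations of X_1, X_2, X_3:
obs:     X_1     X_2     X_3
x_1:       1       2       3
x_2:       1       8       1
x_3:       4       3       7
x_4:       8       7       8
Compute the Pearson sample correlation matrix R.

Step 1 — column means:
  mean(X_1) = (1 + 1 + 4 + 8) / 4 = 14/4 = 3.5
  mean(X_2) = (2 + 8 + 3 + 7) / 4 = 20/4 = 5
  mean(X_3) = (3 + 1 + 7 + 8) / 4 = 19/4 = 4.75

Step 2 — sample variances and covariances s[i,j] = (1/(n-1)) · Σ_k (x_{k,i} - mean_i) · (x_{k,j} - mean_j), with n-1 = 3:
  s[X_1,X_1] = ((-2.5)·(-2.5) + (-2.5)·(-2.5) + (0.5)·(0.5) + (4.5)·(4.5)) / 3 = 33/3 = 11
  s[X_1,X_2] = ((-2.5)·(-3) + (-2.5)·(3) + (0.5)·(-2) + (4.5)·(2)) / 3 = 8/3 = 2.6667
  s[X_1,X_3] = ((-2.5)·(-1.75) + (-2.5)·(-3.75) + (0.5)·(2.25) + (4.5)·(3.25)) / 3 = 29.5/3 = 9.8333
  s[X_2,X_2] = ((-3)·(-3) + (3)·(3) + (-2)·(-2) + (2)·(2)) / 3 = 26/3 = 8.6667
  s[X_2,X_3] = ((-3)·(-1.75) + (3)·(-3.75) + (-2)·(2.25) + (2)·(3.25)) / 3 = -4/3 = -1.3333
  s[X_3,X_3] = ((-1.75)·(-1.75) + (-3.75)·(-3.75) + (2.25)·(2.25) + (3.25)·(3.25)) / 3 = 32.75/3 = 10.9167
  Sample standard deviations s_i = √(s[i,i]):
  s(X_1) = √(11) = 3.3166
  s(X_2) = √(8.6667) = 2.9439
  s(X_3) = √(10.9167) = 3.304

Step 3 — r_{ij} = s_{ij} / (s_i · s_j):
  r[X_1,X_1] = 1 (diagonal).
  r[X_1,X_2] = 2.6667 / (3.3166 · 2.9439) = 2.6667 / 9.7639 = 0.2731
  r[X_1,X_3] = 9.8333 / (3.3166 · 3.304) = 9.8333 / 10.9583 = 0.8973
  r[X_2,X_2] = 1 (diagonal).
  r[X_2,X_3] = -1.3333 / (2.9439 · 3.304) = -1.3333 / 9.7268 = -0.1371
  r[X_3,X_3] = 1 (diagonal).

R is symmetric with unit diagonal. Assembling:

R = [[1, 0.2731, 0.8973],
 [0.2731, 1, -0.1371],
 [0.8973, -0.1371, 1]]
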